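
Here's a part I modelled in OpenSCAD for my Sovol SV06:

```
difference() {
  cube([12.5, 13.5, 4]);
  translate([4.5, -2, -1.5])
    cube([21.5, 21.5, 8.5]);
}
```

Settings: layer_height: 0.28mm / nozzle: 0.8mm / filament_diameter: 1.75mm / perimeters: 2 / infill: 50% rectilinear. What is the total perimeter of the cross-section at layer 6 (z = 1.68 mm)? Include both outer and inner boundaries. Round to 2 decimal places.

36.00 mm

At z = 1.68 mm: the cube is present — its section is the full 12.5×13.5 rectangle (perimeter 52.00 mm); the 21.5×21.5 cube at (4.5, -2) contributes its full rectangle (perimeter 86.00 mm); Taking the first minus the rest: starting from the 12.5×13.5 cube, the 21.5×21.5 cube at (4.5, -2) partially overlaps it — only the 108.00 mm² overlap (of its 462.25 mm²) is removed, clipping the outline — boundary = 36.00 mm. Overall, the cross-section is a single solid region. Total boundary length (outer) = 36.00 mm.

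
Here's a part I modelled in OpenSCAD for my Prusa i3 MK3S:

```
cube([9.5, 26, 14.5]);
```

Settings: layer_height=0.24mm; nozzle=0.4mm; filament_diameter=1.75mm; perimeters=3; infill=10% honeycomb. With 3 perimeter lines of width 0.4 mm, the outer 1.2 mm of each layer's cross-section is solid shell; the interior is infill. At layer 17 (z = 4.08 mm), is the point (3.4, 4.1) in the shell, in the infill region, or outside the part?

At z = 4.08 mm: the cube (footprint 9.5×26) is included at this height. Overall, the cross-section is a single solid region. The nearest boundary edge runs (0.00, 26.00)→(0.00, 0.00); distance from the point to it = 3.40 mm. The point is inside the cross-section and 3.40 mm from the nearest boundary — more than the 1.2 mm shell width (3 × 0.4), so it's in the infill interior.

infill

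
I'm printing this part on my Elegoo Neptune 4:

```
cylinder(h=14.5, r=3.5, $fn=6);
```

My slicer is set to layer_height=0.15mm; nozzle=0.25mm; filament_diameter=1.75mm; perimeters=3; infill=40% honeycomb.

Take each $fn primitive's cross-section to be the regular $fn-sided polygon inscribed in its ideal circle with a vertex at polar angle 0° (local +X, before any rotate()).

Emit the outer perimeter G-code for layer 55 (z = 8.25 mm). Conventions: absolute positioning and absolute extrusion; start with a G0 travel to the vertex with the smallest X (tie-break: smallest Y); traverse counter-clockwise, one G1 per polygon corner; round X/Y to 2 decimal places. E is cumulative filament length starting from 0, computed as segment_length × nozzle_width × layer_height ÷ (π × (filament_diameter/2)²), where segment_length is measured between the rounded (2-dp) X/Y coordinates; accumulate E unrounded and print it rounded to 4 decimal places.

G0 X-3.50 Y0.00 Z8.25
G1 X-1.75 Y-3.03 E0.0546
G1 X1.75 Y-3.03 E0.1091
G1 X3.50 Y0.00 E0.1637
G1 X1.75 Y3.03 E0.2182
G1 X-1.75 Y3.03 E0.2728
G1 X-3.50 Y0.00 E0.3273

At z = 8.25 mm: the r=3.5 cylinder gives a regular 6-gon of circumradius 3.5 (constant along its height). The outline is a single polygon with 6 vertices. Extrusion per mm of travel: 0.25 × 0.15 / (π × 0.875²) = 0.015591. Accumulating E over each segment gives final E = 0.3273.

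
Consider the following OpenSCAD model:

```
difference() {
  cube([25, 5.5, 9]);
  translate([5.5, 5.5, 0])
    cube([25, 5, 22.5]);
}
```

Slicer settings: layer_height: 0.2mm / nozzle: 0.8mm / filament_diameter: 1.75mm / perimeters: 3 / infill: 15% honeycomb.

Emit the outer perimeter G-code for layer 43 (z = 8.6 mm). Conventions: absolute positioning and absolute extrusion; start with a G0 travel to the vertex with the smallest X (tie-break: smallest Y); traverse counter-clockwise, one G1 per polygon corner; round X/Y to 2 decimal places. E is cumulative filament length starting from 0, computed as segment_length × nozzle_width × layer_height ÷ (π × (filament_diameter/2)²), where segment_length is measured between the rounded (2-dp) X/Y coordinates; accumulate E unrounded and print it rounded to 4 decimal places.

G0 X0.00 Y0.00 Z8.60
G1 X25.00 Y0.00 E1.6630
G1 X25.00 Y5.50 E2.0289
G1 X0.00 Y5.50 E3.6919
G1 X0.00 Y0.00 E4.0577

At z = 8.6 mm: the 25×5.5 cube contributes its full rectangle; the cube at (5.5, 5.5) is present — its section is the full 25×5 rectangle; Subtracting the remaining from the first: starting from the 25×5.5 cube, the 25×5 cube at (5.5, 5.5) misses the remaining region (no effect) — 1 connected region. The outline is a single polygon with 4 vertices. Extrusion per mm of travel: 0.8 × 0.2 / (π × 0.875²) = 0.066520. Accumulating E over each segment gives final E = 4.0577.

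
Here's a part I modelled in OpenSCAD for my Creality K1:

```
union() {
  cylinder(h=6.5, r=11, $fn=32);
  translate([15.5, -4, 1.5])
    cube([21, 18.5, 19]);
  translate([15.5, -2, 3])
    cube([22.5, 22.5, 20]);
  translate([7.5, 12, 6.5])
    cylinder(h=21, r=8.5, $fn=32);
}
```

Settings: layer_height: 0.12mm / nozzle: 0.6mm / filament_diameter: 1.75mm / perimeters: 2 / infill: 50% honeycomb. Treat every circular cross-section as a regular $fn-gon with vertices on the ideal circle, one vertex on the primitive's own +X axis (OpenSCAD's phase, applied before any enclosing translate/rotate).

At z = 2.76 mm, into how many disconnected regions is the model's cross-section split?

2

At z = 2.76 mm: the r=11 cylinder gives a regular 32-gon of circumradius 11 (constant along its height); the cube at (15.5, -4) is present — its section is the full 21×18.5 rectangle; the cube at (15.5, -2) does not reach this height (z outside [3, 23]); the cylinder at (7.5, 12) is not intersected at this z (z outside [6.5, 27.5]); Combining (union): the 2 present regions are separate (no shared area or edge), so areas and boundary lengths simply add and each stays a separate island — 2 connected regions. The result has 2 disconnected regions.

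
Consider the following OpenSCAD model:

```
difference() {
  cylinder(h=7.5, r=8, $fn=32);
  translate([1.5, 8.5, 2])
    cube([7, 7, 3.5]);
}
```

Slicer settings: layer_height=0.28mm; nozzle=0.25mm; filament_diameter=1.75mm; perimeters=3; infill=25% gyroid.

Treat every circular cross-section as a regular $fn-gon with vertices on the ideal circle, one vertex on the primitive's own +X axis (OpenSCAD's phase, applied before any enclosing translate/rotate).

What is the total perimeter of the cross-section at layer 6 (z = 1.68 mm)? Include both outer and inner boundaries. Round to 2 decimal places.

At z = 1.68 mm: the r=8 cylinder contributes a regular 32-gon of circumradius 8 (perimeter = 2·32·8.000·sin(180°/32) = 50.18 mm); the cube at (1.5, 8.5) is absent (z outside [2, 5.5]); Taking the first minus the rest: none of the subtracted shapes is present at this height, so the r=8 cylinder is unchanged — boundary = 50.18 mm. Overall, the cross-section is a single solid region. Total boundary length (outer) = 50.18 mm.

50.18 mm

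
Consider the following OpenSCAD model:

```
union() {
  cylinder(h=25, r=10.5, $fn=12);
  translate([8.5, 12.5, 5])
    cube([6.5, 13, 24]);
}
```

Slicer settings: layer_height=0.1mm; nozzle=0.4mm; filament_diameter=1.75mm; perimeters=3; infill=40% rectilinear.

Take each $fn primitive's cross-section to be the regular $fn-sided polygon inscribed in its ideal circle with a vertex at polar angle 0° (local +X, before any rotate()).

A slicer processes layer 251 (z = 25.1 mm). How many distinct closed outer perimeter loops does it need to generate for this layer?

1

At z = 25.1 mm: the cylinder is absent (z outside [0, 25]); the cube at (8.5, 12.5) is present — its section is the full 6.5×13 rectangle; Combining (union): only the 6.5×13 cube at (8.5, 12.5) is present, so the union is just that shape — 1 connected region. The result has 1 disconnected region.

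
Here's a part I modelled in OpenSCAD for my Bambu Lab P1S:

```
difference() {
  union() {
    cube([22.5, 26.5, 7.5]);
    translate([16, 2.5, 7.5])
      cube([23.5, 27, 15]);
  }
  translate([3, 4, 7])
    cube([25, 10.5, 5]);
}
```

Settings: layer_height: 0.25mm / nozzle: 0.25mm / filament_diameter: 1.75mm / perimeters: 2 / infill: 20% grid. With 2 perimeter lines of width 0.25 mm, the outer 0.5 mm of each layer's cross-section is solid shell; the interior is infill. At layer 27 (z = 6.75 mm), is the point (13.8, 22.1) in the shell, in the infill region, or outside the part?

infill

At z = 6.75 mm: the cube is present — its section is the full 22.5×26.5 rectangle; the cube at (16, 2.5) does not reach this height (z outside [7.5, 22.5]); Combining (union): only the 22.5×26.5 cube is present, so the union is just that shape — 1 connected region; the cube at (3, 4) does not reach this height (z outside [7, 12]); Taking the first minus the rest: none of the subtracted shapes is present at this height, so the result so far is unchanged — 1 connected region. Overall, the cross-section is a single solid region. The nearest boundary edge runs (22.50, 26.50)→(0.00, 26.50); distance from the point to it = 4.40 mm. The point is inside the cross-section and 4.40 mm from the nearest boundary — more than the 0.5 mm shell width (2 × 0.25), so it's in the infill interior.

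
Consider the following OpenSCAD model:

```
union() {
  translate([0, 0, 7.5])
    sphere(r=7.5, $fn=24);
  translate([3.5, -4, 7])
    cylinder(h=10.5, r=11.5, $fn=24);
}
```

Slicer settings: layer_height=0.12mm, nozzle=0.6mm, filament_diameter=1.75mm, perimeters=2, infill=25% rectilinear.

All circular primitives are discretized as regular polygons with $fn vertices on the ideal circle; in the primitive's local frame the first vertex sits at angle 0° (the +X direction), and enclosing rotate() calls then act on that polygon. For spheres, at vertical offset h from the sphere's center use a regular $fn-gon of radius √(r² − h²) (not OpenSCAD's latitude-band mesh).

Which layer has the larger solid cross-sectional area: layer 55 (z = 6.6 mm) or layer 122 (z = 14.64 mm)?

Layer 55 (z = 6.6): the r=7.5 sphere contributes a regular 24-gon of circumradius √(7.5²−0.9²) = 7.446 (area = (24/2)·7.446²·sin(360°/24) = 172.19 mm²); the cylinder at (3.5, -4) does not reach this height (z outside [7, 17.5]); Taking the union: only the r=7.5 sphere is present, so the union is just that shape — area = 172.19 mm². So its area = 172.19 mm². Layer 122 (z = 14.64): the sphere: section is a regular 24-gon, circumradius = √(r²−h²) = √(7.5²−7.14²) = 2.296 (area = (24/2)·2.296²·sin(360°/24) = 16.37 mm²); the cylinder at (3.5, -4): section is a regular 24-gon, circumradius r=11.5 (area = (24/2)·11.500²·sin(360°/24) = 410.75 mm²); Combining (union): the r=7.5 sphere lies entirely inside the r=11.5 cylinder at (3.5, -4), so the union is just the r=11.5 cylinder at (3.5, -4) — area = 410.75 mm². So its area = 410.75 mm². Layer 122 is larger (410.75 vs 172.19 mm²).

layer 122 (z = 14.64 mm)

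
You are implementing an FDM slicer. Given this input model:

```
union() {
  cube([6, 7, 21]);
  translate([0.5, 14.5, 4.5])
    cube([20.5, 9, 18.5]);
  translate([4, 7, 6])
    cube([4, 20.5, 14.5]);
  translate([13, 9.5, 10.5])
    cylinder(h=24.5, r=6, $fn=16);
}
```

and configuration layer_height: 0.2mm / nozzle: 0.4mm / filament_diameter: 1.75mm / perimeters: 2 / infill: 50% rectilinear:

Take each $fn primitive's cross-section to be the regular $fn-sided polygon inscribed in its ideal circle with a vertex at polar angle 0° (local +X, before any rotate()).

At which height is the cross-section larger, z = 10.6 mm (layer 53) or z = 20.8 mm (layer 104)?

layer 53 (z = 10.6 mm)

Layer 53 (z = 10.6): the cube (footprint 6×7) is included at this height (area 42.00 mm²); the 20.5×9 cube at (0.5, 14.5) contributes its full rectangle (area 184.50 mm²); the cube at (4, 7) (footprint 4×20.5) is included at this height (area 82.00 mm²); the r=6 cylinder at (13, 9.5) gives a regular 16-gon of circumradius 6 (constant along its height) (area = (16/2)·6.000²·sin(360°/16) = 110.21 mm²); Combining (union): the regions partially overlap — summed areas 418.71 mm² minus the doubly-counted overlap 43.85 mm² gives 374.87 mm² — area = 374.87 mm². So its area = 374.87 mm². Layer 104 (z = 20.8): the cube (footprint 6×7) is included at this height (area 42.00 mm²); the cube at (0.5, 14.5) (footprint 20.5×9) is included at this height (area 184.50 mm²); the cube at (4, 7) does not reach this height (z outside [6, 20.5]); the cylinder at (13, 9.5): section is a regular 16-gon, circumradius r=6 (area = (16/2)·6.000²·sin(360°/16) = 110.21 mm²); Combining (union): the regions partially overlap — summed areas 336.71 mm² minus the doubly-counted overlap 3.99 mm² gives 332.73 mm² — area = 332.73 mm². So its area = 332.73 mm². Layer 53 is larger (374.87 vs 332.73 mm²).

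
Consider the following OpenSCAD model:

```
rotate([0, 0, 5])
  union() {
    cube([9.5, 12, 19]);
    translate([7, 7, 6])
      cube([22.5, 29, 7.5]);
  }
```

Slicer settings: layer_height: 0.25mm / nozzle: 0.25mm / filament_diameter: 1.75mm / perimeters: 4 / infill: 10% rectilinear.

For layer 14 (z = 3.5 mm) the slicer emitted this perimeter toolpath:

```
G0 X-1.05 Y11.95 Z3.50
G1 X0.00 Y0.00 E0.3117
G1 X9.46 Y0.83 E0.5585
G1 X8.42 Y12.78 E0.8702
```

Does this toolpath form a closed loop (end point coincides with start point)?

no

Start point (G0): (-1.05, 11.95). End point (last G1): the path does not return to the start — open.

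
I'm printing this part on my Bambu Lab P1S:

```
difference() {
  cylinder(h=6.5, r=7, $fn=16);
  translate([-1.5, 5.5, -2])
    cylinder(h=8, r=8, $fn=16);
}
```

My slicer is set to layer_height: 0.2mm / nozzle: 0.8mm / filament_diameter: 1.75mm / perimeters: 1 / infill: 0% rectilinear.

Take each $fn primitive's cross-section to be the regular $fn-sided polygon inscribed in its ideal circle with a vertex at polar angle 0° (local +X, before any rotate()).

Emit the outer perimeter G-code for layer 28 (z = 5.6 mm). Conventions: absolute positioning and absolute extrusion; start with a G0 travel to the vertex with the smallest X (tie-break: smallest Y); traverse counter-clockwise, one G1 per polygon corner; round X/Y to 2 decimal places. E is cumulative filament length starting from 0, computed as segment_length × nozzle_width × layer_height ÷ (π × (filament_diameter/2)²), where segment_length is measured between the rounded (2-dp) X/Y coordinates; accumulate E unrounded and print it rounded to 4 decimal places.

At z = 5.6 mm: the cylinder: section is a regular 16-gon, circumradius r=7; the r=8 cylinder at (-1.5, 5.5) contributes a regular 16-gon of circumradius 8; Subtracting the remaining from the first: starting from the r=7 cylinder, the r=8 cylinder at (-1.5, 5.5) partially overlaps it — only the 89.33 mm² overlap (of its 195.93 mm²) is removed, clipping the outline — 1 connected region. The outline is a single polygon with 16 vertices. Extrusion per mm of travel: 0.8 × 0.2 / (π × 0.875²) = 0.066520. Accumulating E over each segment gives final E = 2.7427.

G0 X-6.94 Y-0.30 Z5.60
G1 X-6.47 Y-2.68 E0.1614
G1 X-4.95 Y-4.95 E0.3431
G1 X-2.68 Y-6.47 E0.5248
G1 X0.00 Y-7.00 E0.7066
G1 X2.68 Y-6.47 E0.8883
G1 X4.95 Y-4.95 E1.0700
G1 X6.47 Y-2.68 E1.2517
G1 X7.00 Y0.00 E1.4335
G1 X6.47 Y2.68 E1.6152
G1 X6.06 Y3.29 E1.6641
G1 X5.89 Y2.44 E1.7217
G1 X4.16 Y-0.16 E1.9295
G1 X1.56 Y-1.89 E2.1372
G1 X-1.50 Y-2.50 E2.3448
G1 X-4.56 Y-1.89 E2.5523
G1 X-6.94 Y-0.30 E2.7427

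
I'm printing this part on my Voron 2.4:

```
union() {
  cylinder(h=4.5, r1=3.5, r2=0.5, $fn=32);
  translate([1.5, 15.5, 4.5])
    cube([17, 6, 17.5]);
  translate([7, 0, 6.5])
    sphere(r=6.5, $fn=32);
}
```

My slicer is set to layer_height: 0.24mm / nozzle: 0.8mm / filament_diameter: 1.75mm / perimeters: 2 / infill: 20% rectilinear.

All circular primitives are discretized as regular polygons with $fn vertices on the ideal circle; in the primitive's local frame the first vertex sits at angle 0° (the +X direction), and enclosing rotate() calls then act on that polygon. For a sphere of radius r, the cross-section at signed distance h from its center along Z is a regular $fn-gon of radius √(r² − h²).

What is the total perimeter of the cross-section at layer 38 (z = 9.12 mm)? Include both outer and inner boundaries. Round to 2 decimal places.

At z = 9.12 mm: the cone is absent (z outside [0, 4.5]); the cube at (1.5, 15.5) (footprint 17×6) is included at this height (perimeter 46.00 mm); the r=6.5 sphere at (7, 0) contributes a regular 32-gon of circumradius √(6.5²−2.62²) = 5.949 (perimeter = 2·32·5.949·sin(180°/32) = 37.32 mm); Merging all regions: the 2 present regions are separate (no shared area or edge), so areas and boundary lengths simply add and each stays a separate island — boundary = 83.32 mm. Overall, the cross-section has 2 separate islands. Total boundary length (outer) = 83.32 mm.

83.32 mm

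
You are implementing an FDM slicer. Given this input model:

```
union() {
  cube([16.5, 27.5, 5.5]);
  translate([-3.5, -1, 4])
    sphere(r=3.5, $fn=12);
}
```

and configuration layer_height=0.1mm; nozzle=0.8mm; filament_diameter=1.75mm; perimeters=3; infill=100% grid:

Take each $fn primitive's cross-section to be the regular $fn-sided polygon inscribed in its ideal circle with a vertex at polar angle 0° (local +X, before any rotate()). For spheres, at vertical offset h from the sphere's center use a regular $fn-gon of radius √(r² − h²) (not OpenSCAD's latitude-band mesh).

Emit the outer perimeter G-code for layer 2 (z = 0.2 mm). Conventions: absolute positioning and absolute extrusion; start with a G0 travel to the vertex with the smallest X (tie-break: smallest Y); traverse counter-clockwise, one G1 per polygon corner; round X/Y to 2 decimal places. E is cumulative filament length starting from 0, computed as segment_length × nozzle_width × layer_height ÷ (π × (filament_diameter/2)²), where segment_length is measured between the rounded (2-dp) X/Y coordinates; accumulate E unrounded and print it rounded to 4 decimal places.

G0 X0.00 Y0.00 Z0.20
G1 X16.50 Y0.00 E0.5488
G1 X16.50 Y27.50 E1.4634
G1 X0.00 Y27.50 E2.0122
G1 X0.00 Y0.00 E2.9269

At z = 0.2 mm: the 16.5×27.5 cube contributes its full rectangle; the sphere at (-3.5, -1) is absent (|z−center|=3.800 > r=3.5); Merging all regions: only the 16.5×27.5 cube is present, so the union is just that shape — 1 connected region. The outline is a single polygon with 4 vertices. Extrusion per mm of travel: 0.8 × 0.1 / (π × 0.875²) = 0.033260. Accumulating E over each segment gives final E = 2.9269.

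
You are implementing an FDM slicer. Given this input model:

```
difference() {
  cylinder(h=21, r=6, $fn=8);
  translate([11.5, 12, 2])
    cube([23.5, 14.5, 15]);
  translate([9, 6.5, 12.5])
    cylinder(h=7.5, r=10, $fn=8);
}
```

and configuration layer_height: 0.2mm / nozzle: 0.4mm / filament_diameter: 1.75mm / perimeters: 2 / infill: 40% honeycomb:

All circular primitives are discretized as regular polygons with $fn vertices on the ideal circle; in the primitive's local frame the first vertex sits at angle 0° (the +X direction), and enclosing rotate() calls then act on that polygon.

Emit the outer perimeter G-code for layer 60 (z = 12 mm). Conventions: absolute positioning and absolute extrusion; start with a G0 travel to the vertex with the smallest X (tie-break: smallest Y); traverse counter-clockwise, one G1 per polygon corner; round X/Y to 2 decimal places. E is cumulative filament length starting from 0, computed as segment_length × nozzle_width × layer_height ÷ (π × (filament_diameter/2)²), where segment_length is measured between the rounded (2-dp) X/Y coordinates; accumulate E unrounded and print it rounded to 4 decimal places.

At z = 12 mm: the cylinder: section is a regular 8-gon, circumradius r=6; the 23.5×14.5 cube at (11.5, 12) contributes its full rectangle; the cylinder at (9, 6.5) is absent (z outside [12.5, 20]); After the difference (first − rest): starting from the r=6 cylinder, the 23.5×14.5 cube at (11.5, 12) misses the remaining region (no effect) — 1 connected region. The outline is a single polygon with 8 vertices. Extrusion per mm of travel: 0.4 × 0.2 / (π × 0.875²) = 0.033260. Accumulating E over each segment gives final E = 1.2215.

G0 X-6.00 Y0.00 Z12.00
G1 X-4.24 Y-4.24 E0.1527
G1 X0.00 Y-6.00 E0.3054
G1 X4.24 Y-4.24 E0.4581
G1 X6.00 Y0.00 E0.6108
G1 X4.24 Y4.24 E0.7634
G1 X0.00 Y6.00 E0.9161
G1 X-4.24 Y4.24 E1.0688
G1 X-6.00 Y0.00 E1.2215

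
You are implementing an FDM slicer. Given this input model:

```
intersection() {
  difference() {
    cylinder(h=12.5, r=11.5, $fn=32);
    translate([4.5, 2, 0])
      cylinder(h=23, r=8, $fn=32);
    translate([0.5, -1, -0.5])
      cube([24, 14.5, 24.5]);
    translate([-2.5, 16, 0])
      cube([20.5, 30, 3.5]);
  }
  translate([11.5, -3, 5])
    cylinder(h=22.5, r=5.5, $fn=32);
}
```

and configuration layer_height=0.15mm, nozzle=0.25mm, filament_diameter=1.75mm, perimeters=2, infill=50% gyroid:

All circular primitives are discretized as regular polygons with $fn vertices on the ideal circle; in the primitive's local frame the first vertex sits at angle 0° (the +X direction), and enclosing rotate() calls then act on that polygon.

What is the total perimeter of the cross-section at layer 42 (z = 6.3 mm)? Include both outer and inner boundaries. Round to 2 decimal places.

At z = 6.3 mm: the r=11.5 cylinder gives a regular 32-gon of circumradius 11.5 (constant along its height) (perimeter = 2·32·11.500·sin(180°/32) = 72.14 mm); the r=8 cylinder at (4.5, 2) gives a regular 32-gon of circumradius 8 (constant along its height) (perimeter = 2·32·8.000·sin(180°/32) = 50.18 mm); the cube at (0.5, -1) is present — its section is the full 24×14.5 rectangle (perimeter 77.00 mm); the cube at (-2.5, 16) does not reach this height (z outside [0, 3.5]); After the difference (first − rest): starting from the r=11.5 cylinder, the r=8 cylinder at (4.5, 2) partially overlaps it — only the 185.72 mm² overlap (of its 199.77 mm²) is removed, clipping the outline; the 24×14.5 cube at (0.5, -1) partially overlaps it — only the 6.37 mm² overlap (of its 348.00 mm²) is removed, clipping the outline — boundary = 83.97 mm; the r=5.5 cylinder at (11.5, -3) contributes a regular 32-gon of circumradius 5.5 (perimeter = 2·32·5.500·sin(180°/32) = 34.50 mm); Taking the intersection: the r=5.5 cylinder at (11.5, -3) partially overlaps the result so far; clipping to the common part keeps 7.51 mm² — boundary = 14.76 mm. Overall, the cross-section is a single solid region. Total boundary length (outer) = 14.76 mm.

14.76 mm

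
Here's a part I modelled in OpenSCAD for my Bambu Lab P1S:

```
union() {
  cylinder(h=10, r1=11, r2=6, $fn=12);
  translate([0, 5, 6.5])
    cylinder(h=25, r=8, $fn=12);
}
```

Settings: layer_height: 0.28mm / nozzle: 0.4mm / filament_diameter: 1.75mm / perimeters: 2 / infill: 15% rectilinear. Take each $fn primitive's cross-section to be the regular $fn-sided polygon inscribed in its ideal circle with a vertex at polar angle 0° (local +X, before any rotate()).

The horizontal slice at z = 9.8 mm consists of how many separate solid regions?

At z = 9.8 mm: the cone contributes a regular 12-gon of circumradius 6.100 (interpolated between r1=11 and r2=6 at t=0.980); the cylinder at (0, 5): section is a regular 12-gon, circumradius r=8; Combining (union): the regions partially overlap (shared area 79.22 mm²), so overlapping operands fuse into one piece — 1 connected region. The result has 1 disconnected region.

1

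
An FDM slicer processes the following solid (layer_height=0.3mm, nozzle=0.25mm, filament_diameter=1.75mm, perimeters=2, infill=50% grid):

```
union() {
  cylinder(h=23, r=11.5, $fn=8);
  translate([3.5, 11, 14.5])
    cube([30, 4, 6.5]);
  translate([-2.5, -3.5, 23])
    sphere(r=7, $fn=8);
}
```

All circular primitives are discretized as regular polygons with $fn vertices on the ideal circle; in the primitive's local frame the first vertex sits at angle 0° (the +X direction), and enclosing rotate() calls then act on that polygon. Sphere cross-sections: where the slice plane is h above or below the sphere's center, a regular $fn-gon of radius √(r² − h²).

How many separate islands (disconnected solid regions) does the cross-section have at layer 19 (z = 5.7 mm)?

At z = 5.7 mm: the r=11.5 cylinder gives a regular 8-gon of circumradius 11.5 (constant along its height); the cube at (3.5, 11) is absent (z outside [14.5, 21]); the sphere at (-2.5, -3.5) is absent (|z−center|=17.300 > r=7); Merging all regions: only the r=11.5 cylinder is present, so the union is just that shape — 1 connected region. Overall, the cross-section is a single solid region. Island count = 1.

1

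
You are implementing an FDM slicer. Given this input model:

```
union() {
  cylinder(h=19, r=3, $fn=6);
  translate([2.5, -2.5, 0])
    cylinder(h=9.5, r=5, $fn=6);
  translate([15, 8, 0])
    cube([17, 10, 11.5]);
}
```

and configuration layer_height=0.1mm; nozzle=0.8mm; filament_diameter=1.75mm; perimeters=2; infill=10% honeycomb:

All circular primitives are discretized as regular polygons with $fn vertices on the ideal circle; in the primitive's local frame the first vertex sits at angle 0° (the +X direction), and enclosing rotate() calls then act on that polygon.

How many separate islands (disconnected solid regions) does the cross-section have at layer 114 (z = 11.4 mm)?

2

At z = 11.4 mm: the r=3 cylinder gives a regular 6-gon of circumradius 3 (constant along its height); the cylinder at (2.5, -2.5) is absent (z outside [0, 9.5]); the cube at (15, 8) is present — its section is the full 17×10 rectangle; Combining (union): the 2 present regions are separate (no shared area or edge), so areas and boundary lengths simply add and each stays a separate island — 2 connected regions. Overall, the cross-section has 2 separate islands. Island count = 2.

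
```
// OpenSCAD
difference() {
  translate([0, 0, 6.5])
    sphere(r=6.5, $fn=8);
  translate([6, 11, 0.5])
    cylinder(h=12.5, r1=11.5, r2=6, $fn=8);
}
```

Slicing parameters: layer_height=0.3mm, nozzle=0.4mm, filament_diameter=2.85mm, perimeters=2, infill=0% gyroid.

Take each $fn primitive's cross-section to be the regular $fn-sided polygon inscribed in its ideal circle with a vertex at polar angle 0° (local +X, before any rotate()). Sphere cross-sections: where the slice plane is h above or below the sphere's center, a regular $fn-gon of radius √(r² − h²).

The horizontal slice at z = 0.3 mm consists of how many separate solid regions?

1

At z = 0.3 mm: the r=6.5 sphere contributes a regular 8-gon of circumradius √(6.5²−6.2²) = 1.952; the cone at (6, 11) is absent (z outside [0.5, 13]); Taking the first minus the rest: none of the subtracted shapes is present at this height, so the r=6.5 sphere is unchanged — 1 connected region. The result has 1 disconnected region.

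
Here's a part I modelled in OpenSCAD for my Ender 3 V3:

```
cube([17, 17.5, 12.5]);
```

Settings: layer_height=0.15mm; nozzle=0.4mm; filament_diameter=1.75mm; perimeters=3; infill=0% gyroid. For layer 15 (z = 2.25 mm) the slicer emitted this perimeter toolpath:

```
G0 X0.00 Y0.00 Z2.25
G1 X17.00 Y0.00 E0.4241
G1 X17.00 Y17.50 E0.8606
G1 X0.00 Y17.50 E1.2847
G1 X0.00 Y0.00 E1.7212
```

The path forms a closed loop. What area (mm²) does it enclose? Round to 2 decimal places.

Apply the shoelace formula to the sequence of (X, Y) vertices; enclosed area = 297.50 mm².

297.50 mm²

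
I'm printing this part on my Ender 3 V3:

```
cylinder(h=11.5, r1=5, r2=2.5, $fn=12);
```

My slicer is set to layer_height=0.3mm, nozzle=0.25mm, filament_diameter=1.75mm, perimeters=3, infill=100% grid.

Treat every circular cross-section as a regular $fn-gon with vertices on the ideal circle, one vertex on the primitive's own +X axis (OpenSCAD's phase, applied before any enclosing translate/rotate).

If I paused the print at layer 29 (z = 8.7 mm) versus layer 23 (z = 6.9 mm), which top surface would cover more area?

layer 23 (z = 6.9 mm)

Layer 29 (z = 8.7): the cone (r1=5→r2=2.5) has section circumradius 3.109 here — a regular 12-gon (area = (12/2)·3.109²·sin(360°/12) = 28.99 mm²). So its area = 28.99 mm². Layer 23 (z = 6.9): the cone (r1=5→r2=2.5) has section circumradius 3.500 here — a regular 12-gon (area = (12/2)·3.500²·sin(360°/12) = 36.75 mm²). So its area = 36.75 mm². Layer 23 is larger (36.75 vs 28.99 mm²).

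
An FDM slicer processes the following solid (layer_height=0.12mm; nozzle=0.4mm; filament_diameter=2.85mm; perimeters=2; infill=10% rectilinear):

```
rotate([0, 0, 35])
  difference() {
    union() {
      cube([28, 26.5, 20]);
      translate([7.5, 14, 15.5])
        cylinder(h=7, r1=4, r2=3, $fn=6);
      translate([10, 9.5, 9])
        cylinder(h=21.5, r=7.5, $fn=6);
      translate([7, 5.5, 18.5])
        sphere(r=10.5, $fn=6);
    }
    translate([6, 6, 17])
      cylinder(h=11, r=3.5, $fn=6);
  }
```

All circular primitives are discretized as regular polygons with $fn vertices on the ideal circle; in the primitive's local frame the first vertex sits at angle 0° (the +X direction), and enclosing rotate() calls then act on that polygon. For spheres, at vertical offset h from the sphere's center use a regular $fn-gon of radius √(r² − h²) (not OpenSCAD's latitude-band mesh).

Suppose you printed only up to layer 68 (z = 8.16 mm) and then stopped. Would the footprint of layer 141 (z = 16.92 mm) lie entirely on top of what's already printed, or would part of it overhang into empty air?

Compare the two slices. At z = 8.16: the cube (footprint 28×26.5) is included at this height (area 742.00 mm²); the cone at (7.5, 14) is not intersected at this z (z outside [15.5, 22.5]); the cylinder at (10, 9.5) is absent (z outside [9, 30.5]); the sphere at (7, 5.5): section is a regular 6-gon, circumradius = √(r²−h²) = √(10.5²−10.34²) = 1.826 (area = (6/2)·1.826²·sin(360°/6) = 8.66 mm²); Taking the union: the r=10.5 sphere at (7, 5.5) lies entirely inside the 28×26.5 cube, so the union is just the 28×26.5 cube — area = 742.00 mm²; the cylinder at (6, 6) is absent (z outside [17, 28]); Subtracting the remaining from the first: none of the subtracted shapes is present at this height, so the result so far is unchanged — area = 742.00 mm²; (rotated 35° about Z; rotation is an isometry so areas/perimeters/island counts are preserved). At z = 16.92: the 28×26.5 cube contributes its full rectangle (area 742.00 mm²); the cone at (7.5, 14): at t=0.203 of its height the radius interpolates to r₁+(r₂−r₁)t = 3.797, giving a regular 6-gon of that circumradius (area = (6/2)·3.797²·sin(360°/6) = 37.46 mm²); the r=7.5 cylinder at (10, 9.5) gives a regular 6-gon of circumradius 7.5 (constant along its height) (area = (6/2)·7.500²·sin(360°/6) = 146.14 mm²); the r=10.5 sphere at (7, 5.5) slices to a regular 6-gon of circumradius 10.380 (√(r²−h²) with h=1.58 from center) (area = (6/2)·10.380²·sin(360°/6) = 279.95 mm²); Taking the union: the regions partially overlap — summed areas 1205.55 mm² minus the doubly-counted overlap 400.54 mm² gives 805.01 mm² — area = 805.01 mm²; the cylinder at (6, 6) is absent (z outside [17, 28]); Taking the first minus the rest: none of the subtracted shapes is present at this height, so that combined region is unchanged — area = 805.01 mm²; (rotated 35° about Z; rotation is an isometry so areas/perimeters/island counts are preserved). Checking containment: at z = 16.92 the cross-section extends beyond the z = 8.16 cross-section by about 63.01 mm².

part overhangs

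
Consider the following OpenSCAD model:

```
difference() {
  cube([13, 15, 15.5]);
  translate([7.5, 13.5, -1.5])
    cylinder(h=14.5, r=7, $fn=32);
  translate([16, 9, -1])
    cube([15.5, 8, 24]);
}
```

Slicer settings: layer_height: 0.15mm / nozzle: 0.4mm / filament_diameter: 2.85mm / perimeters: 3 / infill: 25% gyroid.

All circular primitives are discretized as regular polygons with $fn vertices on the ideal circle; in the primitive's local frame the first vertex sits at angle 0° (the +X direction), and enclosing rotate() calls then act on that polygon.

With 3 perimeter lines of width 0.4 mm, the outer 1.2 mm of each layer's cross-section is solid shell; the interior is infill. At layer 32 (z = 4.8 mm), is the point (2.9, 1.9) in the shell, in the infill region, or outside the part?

At z = 4.8 mm: the 13×15 cube contributes its full rectangle; the r=7 cylinder at (7.5, 13.5) gives a regular 32-gon of circumradius 7 (constant along its height); the cube at (16, 9) is present — its section is the full 15.5×8 rectangle; Subtracting the remaining from the first: starting from the 13×15 cube, the r=7 cylinder at (7.5, 13.5) partially overlaps it — only the 90.78 mm² overlap (of its 152.95 mm²) is removed, clipping the outline; the 15.5×8 cube at (16, 9) misses the remaining region (no effect) — 1 connected region. Overall, the cross-section is a single solid region. The nearest boundary edge runs (13.00, 0.00)→(0.00, 0.00); distance from the point to it = 1.90 mm. The point is inside the cross-section and 1.90 mm from the nearest boundary — more than the 1.2 mm shell width (3 × 0.4), so it's in the infill interior.

infill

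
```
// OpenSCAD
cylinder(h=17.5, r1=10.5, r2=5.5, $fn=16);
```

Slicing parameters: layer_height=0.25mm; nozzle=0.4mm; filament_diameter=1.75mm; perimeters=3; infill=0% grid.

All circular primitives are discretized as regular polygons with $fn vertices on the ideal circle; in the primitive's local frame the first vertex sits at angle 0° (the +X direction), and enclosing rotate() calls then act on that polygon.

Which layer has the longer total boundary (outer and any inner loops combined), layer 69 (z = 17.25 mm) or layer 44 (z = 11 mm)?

Layer 69 (z = 17.25): the cone: at t=0.986 of its height the radius interpolates to r₁+(r₂−r₁)t = 5.571, giving a regular 16-gon of that circumradius (perimeter = 2·16·5.571·sin(180°/16) = 34.78 mm). So its perimeter = 34.78 mm. Layer 44 (z = 11): the cone: at t=0.629 of its height the radius interpolates to r₁+(r₂−r₁)t = 7.357, giving a regular 16-gon of that circumradius (perimeter = 2·16·7.357·sin(180°/16) = 45.93 mm). So its perimeter = 45.93 mm. Layer 44 is larger (45.93 vs 34.78 mm).

layer 44 (z = 11 mm)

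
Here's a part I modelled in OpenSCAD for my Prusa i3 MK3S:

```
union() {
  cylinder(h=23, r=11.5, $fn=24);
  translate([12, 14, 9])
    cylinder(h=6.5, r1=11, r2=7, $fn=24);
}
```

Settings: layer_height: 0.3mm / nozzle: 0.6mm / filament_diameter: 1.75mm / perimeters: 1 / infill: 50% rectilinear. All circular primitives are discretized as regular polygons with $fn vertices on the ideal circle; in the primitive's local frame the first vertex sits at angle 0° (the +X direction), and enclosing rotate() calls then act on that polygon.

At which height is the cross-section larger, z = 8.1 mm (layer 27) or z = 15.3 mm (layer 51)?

layer 51 (z = 15.3 mm)

Layer 27 (z = 8.1): the r=11.5 cylinder contributes a regular 24-gon of circumradius 11.5 (area = (24/2)·11.500²·sin(360°/24) = 410.75 mm²); the cone at (12, 14) does not reach this height (z outside [9, 15.5]); Combining (union): only the r=11.5 cylinder is present, so the union is just that shape — area = 410.75 mm². So its area = 410.75 mm². Layer 51 (z = 15.3): the cylinder: section is a regular 24-gon, circumradius r=11.5 (area = (24/2)·11.500²·sin(360°/24) = 410.75 mm²); the cone at (12, 14) (r1=11→r2=7) has section circumradius 7.123 here — a regular 24-gon (area = (24/2)·7.123²·sin(360°/24) = 157.58 mm²); Merging all regions: the regions partially overlap — summed areas 568.33 mm² minus the doubly-counted overlap 0.08 mm² gives 568.25 mm² — area = 568.25 mm². So its area = 568.25 mm². Layer 51 is larger (568.25 vs 410.75 mm²).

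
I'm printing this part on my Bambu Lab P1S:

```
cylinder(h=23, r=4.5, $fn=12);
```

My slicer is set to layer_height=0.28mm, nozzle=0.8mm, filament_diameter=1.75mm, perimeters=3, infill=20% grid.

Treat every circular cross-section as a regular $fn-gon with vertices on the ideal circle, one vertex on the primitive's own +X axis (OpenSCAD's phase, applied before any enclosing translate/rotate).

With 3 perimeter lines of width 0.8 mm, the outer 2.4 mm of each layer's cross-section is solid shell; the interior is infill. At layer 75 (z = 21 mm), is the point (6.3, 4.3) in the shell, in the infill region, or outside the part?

At z = 21 mm: the cylinder: section is a regular 12-gon, circumradius r=4.5. Overall, the cross-section is a single solid region. The nearest boundary edge runs (4.50, 0.00)→(3.90, 2.25); distance from the point to it = 3.16 mm. The point is not inside any of the regions above, so it lies outside the cross-section (3.16 mm from the nearest boundary).

outside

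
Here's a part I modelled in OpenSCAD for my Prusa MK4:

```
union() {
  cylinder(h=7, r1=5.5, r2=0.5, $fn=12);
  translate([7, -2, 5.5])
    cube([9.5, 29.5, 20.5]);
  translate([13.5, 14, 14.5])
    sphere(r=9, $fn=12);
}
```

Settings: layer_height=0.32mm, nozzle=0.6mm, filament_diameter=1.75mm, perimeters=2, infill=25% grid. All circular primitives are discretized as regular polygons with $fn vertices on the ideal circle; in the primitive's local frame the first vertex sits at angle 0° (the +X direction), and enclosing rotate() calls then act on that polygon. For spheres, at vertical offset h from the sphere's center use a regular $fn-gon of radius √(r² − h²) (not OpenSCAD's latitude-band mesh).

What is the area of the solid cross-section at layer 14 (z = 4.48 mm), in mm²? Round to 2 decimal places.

At z = 4.48 mm: the cone (r1=5.5→r2=0.5) has section circumradius 2.300 here — a regular 12-gon (area = (12/2)·2.300²·sin(360°/12) = 15.87 mm²); the cube at (7, -2) does not reach this height (z outside [5.5, 26]); the sphere at (13.5, 14) does not reach this height (|z−center|=10.020 > r=9); Combining (union): only the cone is present, so the union is just that shape — area = 15.87 mm². Overall, the cross-section is a single solid region. Net area = 15.87 mm².

15.87 mm²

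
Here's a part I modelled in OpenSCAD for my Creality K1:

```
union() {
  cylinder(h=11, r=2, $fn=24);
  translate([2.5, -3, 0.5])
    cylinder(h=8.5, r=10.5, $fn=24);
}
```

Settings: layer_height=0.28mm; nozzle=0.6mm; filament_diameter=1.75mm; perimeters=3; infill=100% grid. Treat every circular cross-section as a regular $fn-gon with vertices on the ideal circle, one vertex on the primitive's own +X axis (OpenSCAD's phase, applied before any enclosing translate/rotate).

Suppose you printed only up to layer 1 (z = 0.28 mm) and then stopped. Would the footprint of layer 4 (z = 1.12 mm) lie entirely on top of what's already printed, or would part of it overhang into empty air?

Compare the two slices. At z = 0.28: the r=2 cylinder contributes a regular 24-gon of circumradius 2 (area = (24/2)·2.000²·sin(360°/24) = 12.42 mm²); the cylinder at (2.5, -3) does not reach this height (z outside [0.5, 9]); Taking the union: only the r=2 cylinder is present, so the union is just that shape — area = 12.42 mm². At z = 1.12: the r=2 cylinder gives a regular 24-gon of circumradius 2 (constant along its height) (area = (24/2)·2.000²·sin(360°/24) = 12.42 mm²); the r=10.5 cylinder at (2.5, -3) gives a regular 24-gon of circumradius 10.5 (constant along its height) (area = (24/2)·10.500²·sin(360°/24) = 342.42 mm²); Combining (union): the r=2 cylinder lies entirely inside the r=10.5 cylinder at (2.5, -3), so the union is just the r=10.5 cylinder at (2.5, -3) — area = 342.42 mm². Checking containment: at z = 1.12 the cross-section extends beyond the z = 0.28 cross-section by about 329.99 mm².

part overhangs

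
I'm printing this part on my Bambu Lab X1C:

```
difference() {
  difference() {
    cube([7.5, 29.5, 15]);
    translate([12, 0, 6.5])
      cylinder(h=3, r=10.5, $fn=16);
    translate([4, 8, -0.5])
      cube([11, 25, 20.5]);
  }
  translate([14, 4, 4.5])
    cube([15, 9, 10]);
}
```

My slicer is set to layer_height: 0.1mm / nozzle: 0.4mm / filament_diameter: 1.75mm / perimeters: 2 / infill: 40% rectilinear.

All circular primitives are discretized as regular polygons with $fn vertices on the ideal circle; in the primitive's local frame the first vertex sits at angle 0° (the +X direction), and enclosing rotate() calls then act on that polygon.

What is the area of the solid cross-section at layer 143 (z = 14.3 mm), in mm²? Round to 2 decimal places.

146.00 mm²

At z = 14.3 mm: the 7.5×29.5 cube contributes its full rectangle (area 221.25 mm²); the cylinder at (12, 0) is not intersected at this z (z outside [6.5, 9.5]); the cube at (4, 8) is present — its section is the full 11×25 rectangle (area 275.00 mm²); After the difference (first − rest): starting from the 7.5×29.5 cube (221.25 mm²), the 11×25 cube at (4, 8) partially overlaps it — only the 75.25 mm² overlap (of its 275.00 mm²) is removed, clipping the outline — area = 146.00 mm²; the cube at (14, 4) (footprint 15×9) is included at this height (area 135.00 mm²); After the difference (first − rest): starting from the result so far (146.00 mm²), the 15×9 cube at (14, 4) misses the remaining region (no effect) — area = 146.00 mm². Overall, the cross-section is a single solid region. Net area = 146.00 mm².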